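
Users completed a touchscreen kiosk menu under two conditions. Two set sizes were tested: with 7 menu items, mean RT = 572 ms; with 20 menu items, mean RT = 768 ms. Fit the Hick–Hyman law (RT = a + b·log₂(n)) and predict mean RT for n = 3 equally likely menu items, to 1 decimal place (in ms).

413.8 ms

With log₂ n on the abscissa the relation is linear; from the two conditions:
  b = (768 − 572) / (log₂ 20 − log₂ 7) = 196 / (4.3219 − 2.8074) = 129.409 ms/bit
  a = 572 − 129.409 × 2.8074 = 208.702 ms
Then RT(3) = 208.702 + 129.409 × log₂ 3 = 208.702 + 129.409 × 1.5850 ≈ 413.811 ms.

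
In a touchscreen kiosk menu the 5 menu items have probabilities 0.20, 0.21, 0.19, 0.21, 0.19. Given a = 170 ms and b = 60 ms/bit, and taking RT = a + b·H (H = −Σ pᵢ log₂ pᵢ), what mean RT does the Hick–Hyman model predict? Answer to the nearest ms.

Entropy contributions −pᵢ log₂ pᵢ: 0.4644, 0.4728, 0.4552, 0.4728, 0.4552; sum H = 2.3205 bits.
RT = a + bH = 170 + 60·2.3205 = 309.23 ms.

309 ms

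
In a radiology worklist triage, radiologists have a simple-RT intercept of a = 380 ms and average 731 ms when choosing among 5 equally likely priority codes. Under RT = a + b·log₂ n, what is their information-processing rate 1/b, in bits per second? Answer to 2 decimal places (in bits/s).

6.62 bits/s

Choice component = 731 − 380 = 351 ms over log₂(5) = 2.3219 bits.
b = 351 / 2.3219 = 151.167 ms/bit, so 1/b = 6.615 bits/s.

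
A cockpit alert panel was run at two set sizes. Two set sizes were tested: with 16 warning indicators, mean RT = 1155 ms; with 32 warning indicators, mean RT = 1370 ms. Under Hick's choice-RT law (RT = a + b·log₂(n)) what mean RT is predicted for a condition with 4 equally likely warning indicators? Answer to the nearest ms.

725 ms

With log₂ n on the abscissa the relation is linear; from the two conditions:
  b = (1370 − 1155) / (log₂ 32 − log₂ 16) = 215 / (5 − 4) = 215 ms/bit
  a = 1155 − 215 × 4 = 295 ms
Then RT(4) = 295 + 215 × log₂ 4 = 295 + 215 × 2 ≈ 725.000 ms.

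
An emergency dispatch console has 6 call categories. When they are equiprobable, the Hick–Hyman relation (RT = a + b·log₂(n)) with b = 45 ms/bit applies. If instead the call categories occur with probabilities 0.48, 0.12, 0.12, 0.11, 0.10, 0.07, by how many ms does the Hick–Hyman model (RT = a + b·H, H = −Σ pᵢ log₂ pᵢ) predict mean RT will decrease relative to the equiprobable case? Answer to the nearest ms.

18 ms

Equiprobable entropy H₀ = log₂ 6 = 2.5850 bits.
Skewed entropy H = −Σ pᵢ log₂ pᵢ = 2.1934 bits.
ΔRT = b·(H₀ − H) = 45 × 0.3915 = 17.62 ms.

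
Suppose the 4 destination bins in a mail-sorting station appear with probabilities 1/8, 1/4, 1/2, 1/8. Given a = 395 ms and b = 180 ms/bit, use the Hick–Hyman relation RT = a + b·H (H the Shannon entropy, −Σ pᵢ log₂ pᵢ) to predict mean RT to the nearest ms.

Each term −pᵢ log₂ pᵢ: 0.125·3 + 0.25·2 + 0.5·1 + 0.125·3; summed, H = 1.750 bits.
Mean RT = a + bH = 395 + 180·1.750 = 710.00 ms.

710 ms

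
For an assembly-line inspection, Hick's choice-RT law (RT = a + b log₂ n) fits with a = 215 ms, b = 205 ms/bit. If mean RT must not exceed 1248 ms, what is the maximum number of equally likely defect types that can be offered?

Information budget: (1248 − 215)/205 = 5.0390 bits, so n ≤ 2^5.0390 = 32.877 → at most 32.

32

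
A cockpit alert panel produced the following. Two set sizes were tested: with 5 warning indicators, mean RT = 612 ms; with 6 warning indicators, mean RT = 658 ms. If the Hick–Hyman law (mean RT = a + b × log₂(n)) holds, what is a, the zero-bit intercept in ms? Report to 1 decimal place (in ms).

205.9 ms

Slope: b = (658 − 612) / (log₂ 6 − log₂ 5) = 46/0.2630 = 174.882 ms/bit.
a = RT₁ − b·log₂ n₁ = 612 − 174.882 × 2.3219 = 205.936 ms.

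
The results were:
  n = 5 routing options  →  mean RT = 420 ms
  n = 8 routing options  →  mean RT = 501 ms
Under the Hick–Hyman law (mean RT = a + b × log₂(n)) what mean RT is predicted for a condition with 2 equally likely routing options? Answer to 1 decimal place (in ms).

262.1 ms

RT is linear in log₂ n, so two points fix the line:
  b = (501 − 420) / (log₂ 8 − log₂ 5) = 81 / (3 − 2.3219) = 119.456 ms/bit
  a = 420 − 119.456 × 2.3219 = 142.631 ms
Then RT(2) = 142.631 + 119.456 × log₂ 2 = 142.631 + 119.456 × 1 ≈ 262.087 ms.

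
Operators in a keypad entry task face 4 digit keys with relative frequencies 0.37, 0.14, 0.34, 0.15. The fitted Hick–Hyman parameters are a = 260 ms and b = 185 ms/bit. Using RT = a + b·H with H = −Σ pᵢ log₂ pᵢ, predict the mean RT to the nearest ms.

605 ms

H = 0.37·log₂(1/0.37) + 0.14·log₂(1/0.14) + 0.34·log₂(1/0.34) + 0.15·log₂(1/0.15) = 1.8676 bits.
RT = 260 + 185 × 1.8676 = 605.50 ms.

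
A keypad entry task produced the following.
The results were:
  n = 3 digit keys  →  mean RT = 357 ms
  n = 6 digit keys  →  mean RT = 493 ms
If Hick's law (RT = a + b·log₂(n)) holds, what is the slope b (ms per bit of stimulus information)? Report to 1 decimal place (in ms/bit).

136.0 ms/bit

Slope: b = (493 − 357) / (log₂ 6 − log₂ 3) = 136/1.0000 = 136.000 ms/bit.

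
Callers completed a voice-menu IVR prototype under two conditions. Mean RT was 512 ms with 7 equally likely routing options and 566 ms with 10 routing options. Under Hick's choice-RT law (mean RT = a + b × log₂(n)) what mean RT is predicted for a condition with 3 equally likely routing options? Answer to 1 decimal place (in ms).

With log₂ n on the abscissa the relation is linear; from the two conditions:
  b = (566 − 512) / (log₂ 10 − log₂ 7) = 54 / (3.3219 − 2.8074) = 104.941 ms/bit
  a = 512 − 104.941 × 2.8074 = 217.392 ms
Then RT(3) = 217.392 + 104.941 × log₂ 3 = 217.392 + 104.941 × 1.5850 ≈ 383.720 ms.

383.7 ms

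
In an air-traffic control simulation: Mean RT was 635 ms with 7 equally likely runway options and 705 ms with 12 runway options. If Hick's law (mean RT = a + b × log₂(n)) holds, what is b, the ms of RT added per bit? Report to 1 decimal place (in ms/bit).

b = (RT₂ − RT₁)/(log₂ n₂ − log₂ n₁) = (705 − 635)/(3.5850 − 2.8074) = 90.020 ms/bit.

90.0 ms/bit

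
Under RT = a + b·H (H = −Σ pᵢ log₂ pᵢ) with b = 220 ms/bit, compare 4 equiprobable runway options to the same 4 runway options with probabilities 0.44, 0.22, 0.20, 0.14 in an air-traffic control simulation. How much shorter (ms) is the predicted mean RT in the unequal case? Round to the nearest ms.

The RT saving is b·ΔH. Equiprobable H₀ = log₂(4) = 2.0000 bits; with the given probabilities H = 1.8632 bits.
b·(H₀ − H) = 220 × (2.0000 − 1.8632) = 30.09 ms.

30 ms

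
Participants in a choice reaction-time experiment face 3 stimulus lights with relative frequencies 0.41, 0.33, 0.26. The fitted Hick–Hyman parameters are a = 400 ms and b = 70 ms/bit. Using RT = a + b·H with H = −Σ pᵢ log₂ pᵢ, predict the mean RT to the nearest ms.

H = 0.41·log₂(1/0.41) + 0.33·log₂(1/0.33) + 0.26·log₂(1/0.26) = 1.5605 bits.
RT = 400 + 70 × 1.5605 = 509.23 ms.

509 ms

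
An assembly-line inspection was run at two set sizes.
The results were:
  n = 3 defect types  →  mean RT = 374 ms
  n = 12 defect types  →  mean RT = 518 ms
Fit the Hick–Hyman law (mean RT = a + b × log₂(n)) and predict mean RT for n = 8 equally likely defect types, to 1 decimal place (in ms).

Fit slope and intercept:
  b = (518 − 374) / (log₂ 12 − log₂ 3) = 144 / (3.5850 − 1.5850) = 72.000 ms/bit
  a = 374 − 72.000 × 1.5850 = 259.883 ms
Then RT(8) = 259.883 + 72.000 × log₂ 8 = 259.883 + 72.000 × 3 ≈ 475.883 ms.

475.9 ms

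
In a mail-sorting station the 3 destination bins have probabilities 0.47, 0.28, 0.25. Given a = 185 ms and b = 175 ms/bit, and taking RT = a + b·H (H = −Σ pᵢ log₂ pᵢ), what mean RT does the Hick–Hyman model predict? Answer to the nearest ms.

452 ms

H = 0.47·log₂(1/0.47) + 0.28·log₂(1/0.28) + 0.25·log₂(1/0.25) = 1.5262 bits.
RT = 185 + 175 × 1.5262 = 452.08 ms.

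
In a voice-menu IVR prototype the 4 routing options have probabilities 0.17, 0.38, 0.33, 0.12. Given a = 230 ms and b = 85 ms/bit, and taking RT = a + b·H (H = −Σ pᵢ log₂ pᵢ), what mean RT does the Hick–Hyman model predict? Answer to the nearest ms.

Entropy contributions −pᵢ log₂ pᵢ: 0.4346, 0.5305, 0.5278, 0.3671; sum H = 1.8599 bits.
RT = a + bH = 230 + 85·1.8599 = 388.09 ms.

388 ms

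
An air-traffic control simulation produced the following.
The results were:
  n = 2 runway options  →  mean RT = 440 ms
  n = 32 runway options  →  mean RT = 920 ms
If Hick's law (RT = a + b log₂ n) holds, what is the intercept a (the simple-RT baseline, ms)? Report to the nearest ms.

320 ms

The slope on a log₂ axis is (920 − 440) / (5 − 1) = 120 ms/bit.
a = RT₁ − b·log₂ n₁ = 440 − 120 × 1 = 320.000 ms.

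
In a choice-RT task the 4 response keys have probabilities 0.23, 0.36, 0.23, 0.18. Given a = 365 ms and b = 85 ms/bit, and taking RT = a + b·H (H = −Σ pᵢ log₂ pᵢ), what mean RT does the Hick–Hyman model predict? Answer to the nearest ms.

531 ms

H = 0.23·log₂(1/0.23) + 0.36·log₂(1/0.36) + 0.23·log₂(1/0.23) + 0.18·log₂(1/0.18) = 1.9513 bits.
RT = 365 + 85 × 1.9513 = 530.86 ms.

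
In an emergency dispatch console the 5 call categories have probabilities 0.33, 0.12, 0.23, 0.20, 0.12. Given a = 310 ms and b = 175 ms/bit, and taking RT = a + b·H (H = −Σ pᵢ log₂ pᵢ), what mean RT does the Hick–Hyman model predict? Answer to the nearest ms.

H = 0.33·log₂(1/0.33) + 0.12·log₂(1/0.12) + 0.23·log₂(1/0.23) + 0.20·log₂(1/0.20) + 0.12·log₂(1/0.12) = 2.2140 bits.
RT = 310 + 175 × 2.2140 = 697.45 ms.

697 ms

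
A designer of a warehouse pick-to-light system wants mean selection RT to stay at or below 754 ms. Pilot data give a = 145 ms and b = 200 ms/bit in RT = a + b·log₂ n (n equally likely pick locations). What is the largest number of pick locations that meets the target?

Information budget: (754 − 145)/200 = 3.0450 bits, so n ≤ 2^3.0450 = 8.253 → at most 8.

8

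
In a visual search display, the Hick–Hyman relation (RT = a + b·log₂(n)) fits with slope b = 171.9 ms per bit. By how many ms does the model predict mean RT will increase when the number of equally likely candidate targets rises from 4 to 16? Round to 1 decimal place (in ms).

343.8 ms

ΔRT = (a + b log₂ n₂) − (a + b log₂ n₁) = b·(log₂ n₂ − log₂ n₁).
log₂(16) − log₂(4) = log₂(16/4) = log₂(4) = 2.
ΔRT = 171.9 × 2.0000 = 343.800 ms.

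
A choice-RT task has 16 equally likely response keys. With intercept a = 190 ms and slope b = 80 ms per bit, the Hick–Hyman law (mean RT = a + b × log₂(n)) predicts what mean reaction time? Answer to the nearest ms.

log₂(16) = 4 bits, so RT = 190 + 80 × 4 ≈ 510.000 ms.

510 ms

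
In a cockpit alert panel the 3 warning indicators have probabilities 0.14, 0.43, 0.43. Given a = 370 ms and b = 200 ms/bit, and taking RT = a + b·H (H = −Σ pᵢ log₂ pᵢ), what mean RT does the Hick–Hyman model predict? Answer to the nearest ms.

659 ms

H = 0.14·log₂(1/0.14) + 0.43·log₂(1/0.43) + 0.43·log₂(1/0.43) = 1.4442 bits.
RT = 370 + 200 × 1.4442 = 658.85 ms.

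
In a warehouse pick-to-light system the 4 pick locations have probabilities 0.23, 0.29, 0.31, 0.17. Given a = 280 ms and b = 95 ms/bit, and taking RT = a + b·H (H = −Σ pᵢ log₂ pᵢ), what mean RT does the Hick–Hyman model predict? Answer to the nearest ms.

467 ms

H = 0.23·log₂(1/0.23) + 0.29·log₂(1/0.29) + 0.31·log₂(1/0.31) + 0.17·log₂(1/0.17) = 1.9640 bits.
RT = 280 + 95 × 1.9640 = 466.58 ms.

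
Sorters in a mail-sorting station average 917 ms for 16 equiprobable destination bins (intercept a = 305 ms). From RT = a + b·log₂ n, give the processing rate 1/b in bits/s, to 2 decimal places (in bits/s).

b = (917 − 305)/log₂ 16 = 612/4 = 153.000 ms per bit = 0.15300 s/bit; the reciprocal is 6.536 bits/s.

6.54 bits/s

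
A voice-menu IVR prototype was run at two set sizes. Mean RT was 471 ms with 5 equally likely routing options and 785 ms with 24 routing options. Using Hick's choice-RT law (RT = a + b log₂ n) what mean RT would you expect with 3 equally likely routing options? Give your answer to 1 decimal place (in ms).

368.7 ms

RT is linear in log₂ n, so two points fix the line:
  b = (785 − 471) / (log₂ 24 − log₂ 5) = 314 / (4.5850 − 2.3219) = 138.752 ms/bit
  a = 471 − 138.752 × 2.3219 = 148.828 ms
Then RT(3) = 148.828 + 138.752 × log₂ 3 = 148.828 + 138.752 × 1.5850 ≈ 368.745 ms.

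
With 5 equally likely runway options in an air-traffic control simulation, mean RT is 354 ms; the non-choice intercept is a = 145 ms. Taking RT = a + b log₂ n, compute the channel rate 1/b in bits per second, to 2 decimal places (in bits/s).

Choice component = 354 − 145 = 209 ms over log₂(5) = 2.3219 bits.
b = 209 / 2.3219 = 90.011 ms/bit, so 1/b = 11.110 bits/s.

11.11 bits/s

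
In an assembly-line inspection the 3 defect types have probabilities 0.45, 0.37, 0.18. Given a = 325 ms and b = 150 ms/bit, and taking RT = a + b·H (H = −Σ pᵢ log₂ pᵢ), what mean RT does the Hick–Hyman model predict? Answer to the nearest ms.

549 ms

Entropy contributions −pᵢ log₂ pᵢ: 0.5184, 0.5307, 0.4453; sum H = 1.4944 bits.
RT = a + bH = 325 + 150·1.4944 = 549.17 ms.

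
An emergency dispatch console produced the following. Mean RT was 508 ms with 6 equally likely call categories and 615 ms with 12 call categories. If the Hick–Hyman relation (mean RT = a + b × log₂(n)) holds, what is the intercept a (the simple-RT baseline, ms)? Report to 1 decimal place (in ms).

231.4 ms

The slope on a log₂ axis is (615 − 508) / (3.5850 − 2.5850) = 107.000 ms/bit.
Intercept: a = 508 − 107.000·log₂(6) = 231.409 ms.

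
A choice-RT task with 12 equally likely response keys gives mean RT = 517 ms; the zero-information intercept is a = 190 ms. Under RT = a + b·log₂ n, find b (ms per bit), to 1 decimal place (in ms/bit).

b = (517 − 190) / log₂(12) = 327 / 3.5850 = 91.214 ms/bit.

91.2 ms/bit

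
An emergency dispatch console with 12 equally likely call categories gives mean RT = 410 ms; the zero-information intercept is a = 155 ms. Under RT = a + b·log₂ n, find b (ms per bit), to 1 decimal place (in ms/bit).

71.1 ms/bit

b = (410 − 155) / log₂(12) = 255 / 3.5850 = 71.130 ms/bit.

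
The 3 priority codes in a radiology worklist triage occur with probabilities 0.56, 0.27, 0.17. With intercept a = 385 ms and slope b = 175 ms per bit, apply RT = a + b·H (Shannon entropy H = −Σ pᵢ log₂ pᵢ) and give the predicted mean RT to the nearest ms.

632 ms

Entropy contributions −pᵢ log₂ pᵢ: 0.4684, 0.5100, 0.4346; sum H = 1.4130 bits.
RT = a + bH = 385 + 175·1.4130 = 632.28 ms.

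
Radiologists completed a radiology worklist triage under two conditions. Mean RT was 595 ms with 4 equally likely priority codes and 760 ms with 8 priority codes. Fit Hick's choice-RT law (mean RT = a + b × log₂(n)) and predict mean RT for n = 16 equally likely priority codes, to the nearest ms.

925 ms

Solve the two-equation system in a and b:
  b = (760 − 595) / (log₂ 8 − log₂ 4) = 165 / (3 − 2) = 165 ms/bit
  a = 595 − 165 × 2 = 265 ms
Then RT(16) = 265 + 165 × log₂ 16 = 265 + 165 × 4 ≈ 925.000 ms.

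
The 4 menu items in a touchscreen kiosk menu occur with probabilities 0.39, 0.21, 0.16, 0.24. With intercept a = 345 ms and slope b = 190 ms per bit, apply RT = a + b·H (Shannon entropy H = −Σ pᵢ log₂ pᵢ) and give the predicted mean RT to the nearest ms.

Entropy contributions −pᵢ log₂ pᵢ: 0.5298, 0.4728, 0.4230, 0.4941; sum H = 1.9198 bits.
RT = a + bH = 345 + 190·1.9198 = 709.76 ms.

710 ms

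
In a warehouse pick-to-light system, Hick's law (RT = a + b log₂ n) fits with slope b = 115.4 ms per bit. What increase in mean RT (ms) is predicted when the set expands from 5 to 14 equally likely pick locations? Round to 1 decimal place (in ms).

Only the slope matters, since a is common to both: ΔRT = b·log₂(n₂/n₁).
log₂(14) − log₂(5) = 3.8074 − 2.3219 = 1.4854.
ΔRT = 115.4 × 1.4854 = 171.418 ms.

171.4 ms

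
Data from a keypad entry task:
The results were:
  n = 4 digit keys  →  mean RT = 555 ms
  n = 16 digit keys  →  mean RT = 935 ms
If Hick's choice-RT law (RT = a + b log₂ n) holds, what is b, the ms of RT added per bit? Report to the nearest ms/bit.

The slope on a log₂ axis is (935 − 555) / (4 − 2) = 190 ms/bit.

190 ms/bit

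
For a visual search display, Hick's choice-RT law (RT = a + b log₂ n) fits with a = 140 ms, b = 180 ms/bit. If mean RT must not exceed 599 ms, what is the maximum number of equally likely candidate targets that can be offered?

Set 140 + 180·log₂ n ≤ 599 → log₂ n ≤ (599 − 140)/180 = 2.5500.
So n ≤ 2^2.5500 = 5.856; the largest integer n is 5.

5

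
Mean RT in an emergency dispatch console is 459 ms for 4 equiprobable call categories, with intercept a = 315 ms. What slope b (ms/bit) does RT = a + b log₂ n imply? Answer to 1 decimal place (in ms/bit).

4 alternatives carry log₂ 4 = 2 bits; the choice cost is 459 − 315 = 144 ms, so b = 144/2 = 72.000 ms/bit.

72.0 ms/bit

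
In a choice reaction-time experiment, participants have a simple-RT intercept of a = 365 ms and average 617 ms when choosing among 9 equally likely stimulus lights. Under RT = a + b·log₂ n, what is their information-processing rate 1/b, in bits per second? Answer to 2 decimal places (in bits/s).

12.58 bits/s

Choice component = 617 − 365 = 252 ms over log₂(9) = 3.1699 bits.
b = 252 / 3.1699 = 79.497 ms/bit, so 1/b = 12.579 bits/s.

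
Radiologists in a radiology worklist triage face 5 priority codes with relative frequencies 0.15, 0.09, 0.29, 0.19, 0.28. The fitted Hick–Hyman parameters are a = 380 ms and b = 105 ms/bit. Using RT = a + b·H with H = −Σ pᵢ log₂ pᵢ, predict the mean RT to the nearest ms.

612 ms

H = 0.15·log₂(1/0.15) + 0.09·log₂(1/0.09) + 0.29·log₂(1/0.29) + 0.19·log₂(1/0.19) + 0.28·log₂(1/0.28) = 2.2105 bits.
RT = 380 + 105 × 2.2105 = 612.11 ms.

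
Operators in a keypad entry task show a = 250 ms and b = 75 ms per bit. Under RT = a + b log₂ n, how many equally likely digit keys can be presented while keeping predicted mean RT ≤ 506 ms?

10

Set 250 + 75·log₂ n ≤ 506 → log₂ n ≤ (506 − 250)/75 = 3.4133.
So n ≤ 2^3.4133 = 10.654; the largest integer n is 10.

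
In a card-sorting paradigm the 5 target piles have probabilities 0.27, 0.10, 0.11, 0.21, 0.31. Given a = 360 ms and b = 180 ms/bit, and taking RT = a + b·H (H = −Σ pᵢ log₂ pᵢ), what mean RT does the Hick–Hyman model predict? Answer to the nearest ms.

754 ms

Entropy contributions −pᵢ log₂ pᵢ: 0.5100, 0.3322, 0.3503, 0.4728, 0.5238; sum H = 2.1891 bits.
RT = a + bH = 360 + 180·2.1891 = 754.04 ms.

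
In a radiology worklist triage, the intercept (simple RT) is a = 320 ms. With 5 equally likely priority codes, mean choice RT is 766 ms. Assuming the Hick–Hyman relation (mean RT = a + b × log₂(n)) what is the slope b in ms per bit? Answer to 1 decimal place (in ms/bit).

192.1 ms/bit

5 alternatives carry log₂ 5 = 2.3219 bits; the choice cost is 766 − 320 = 446 ms, so b = 446/2.3219 = 192.082 ms/bit.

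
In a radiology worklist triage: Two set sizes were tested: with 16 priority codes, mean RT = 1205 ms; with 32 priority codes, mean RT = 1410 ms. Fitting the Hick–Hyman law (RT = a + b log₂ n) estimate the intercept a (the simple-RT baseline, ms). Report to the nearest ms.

385 ms

The slope on a log₂ axis is (1410 − 1205) / (5 − 4) = 205 ms/bit.
Intercept: a = 1205 − 205·log₂(16) = 385.000 ms.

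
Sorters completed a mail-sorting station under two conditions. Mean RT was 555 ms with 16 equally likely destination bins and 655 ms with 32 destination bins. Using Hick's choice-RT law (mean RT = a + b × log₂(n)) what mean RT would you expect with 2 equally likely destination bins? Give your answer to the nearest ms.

With log₂ n on the abscissa the relation is linear; from the two conditions:
  b = (655 − 555) / (log₂ 32 − log₂ 16) = 100 / (5 − 4) = 100 ms/bit
  a = 555 − 100 × 4 = 155 ms
Then RT(2) = 155 + 100 × log₂ 2 = 155 + 100 × 1 ≈ 255.000 ms.

255 ms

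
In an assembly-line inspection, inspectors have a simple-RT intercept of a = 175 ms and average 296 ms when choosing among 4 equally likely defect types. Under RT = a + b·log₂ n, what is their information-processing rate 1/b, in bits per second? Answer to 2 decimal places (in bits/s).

16.53 bits/s

b = (296 − 175)/log₂ 4 = 121/2 = 60.500 ms per bit = 0.06050 s/bit; the reciprocal is 16.529 bits/s.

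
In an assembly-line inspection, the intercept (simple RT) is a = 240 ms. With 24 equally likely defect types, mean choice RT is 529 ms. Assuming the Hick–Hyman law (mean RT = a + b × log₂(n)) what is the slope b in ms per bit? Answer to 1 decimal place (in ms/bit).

63.0 ms/bit

log₂(24) = 4.5850 bits.
b = (RT − a)/log₂ n = (529 − 240) / 4.5850 = 63.032 ms/bit.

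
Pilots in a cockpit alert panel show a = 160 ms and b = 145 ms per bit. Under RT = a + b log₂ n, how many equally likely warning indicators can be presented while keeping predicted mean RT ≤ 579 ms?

Information budget: (579 − 160)/145 = 2.8897 bits, so n ≤ 2^2.8897 = 7.411 → at most 7.

7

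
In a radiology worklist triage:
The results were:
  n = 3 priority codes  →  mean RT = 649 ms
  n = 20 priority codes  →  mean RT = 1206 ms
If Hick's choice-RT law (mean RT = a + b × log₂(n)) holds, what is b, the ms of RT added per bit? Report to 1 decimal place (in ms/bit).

The slope on a log₂ axis is (1206 − 649) / (4.3219 − 1.5850) = 203.510 ms/bit.

203.5 ms/bit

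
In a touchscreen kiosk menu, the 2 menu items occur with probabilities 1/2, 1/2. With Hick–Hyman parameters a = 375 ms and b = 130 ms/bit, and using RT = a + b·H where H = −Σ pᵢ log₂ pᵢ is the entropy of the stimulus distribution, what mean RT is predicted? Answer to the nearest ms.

505 ms

H = −Σ pᵢ log₂ pᵢ = 0.5·1 + 0.5·1 = 1.000 bits.
RT = 375 + 130 × 1.000 = 505.00 ms.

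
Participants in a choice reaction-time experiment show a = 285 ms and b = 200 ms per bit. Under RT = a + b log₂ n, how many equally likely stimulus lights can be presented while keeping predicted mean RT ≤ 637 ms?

Set 285 + 200·log₂ n ≤ 637 → log₂ n ≤ (637 − 285)/200 = 1.7600.
So n ≤ 2^1.7600 = 3.387; the largest integer n is 3.

3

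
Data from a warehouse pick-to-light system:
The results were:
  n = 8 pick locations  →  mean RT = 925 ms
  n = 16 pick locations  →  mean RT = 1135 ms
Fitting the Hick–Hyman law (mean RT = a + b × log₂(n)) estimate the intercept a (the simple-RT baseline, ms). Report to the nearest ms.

Slope: b = (1135 − 925) / (log₂ 16 − log₂ 8) = 210/1.0000 = 210 ms/bit.
a = RT₁ − b·log₂ n₁ = 925 − 210 × 3 = 295.000 ms.

295 ms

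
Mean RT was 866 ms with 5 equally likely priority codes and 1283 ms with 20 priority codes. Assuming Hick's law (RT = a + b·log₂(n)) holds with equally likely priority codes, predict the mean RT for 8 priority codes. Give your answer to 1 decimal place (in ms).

With log₂ n on the abscissa the relation is linear; from the two conditions:
  b = (1283 − 866) / (log₂ 20 − log₂ 5) = 417 / (4.3219 − 2.3219) = 208.500 ms/bit
  a = 866 − 208.500 × 2.3219 = 381.878 ms
Then RT(8) = 381.878 + 208.500 × log₂ 8 = 381.878 + 208.500 × 3 ≈ 1007.378 ms.

1007.4 ms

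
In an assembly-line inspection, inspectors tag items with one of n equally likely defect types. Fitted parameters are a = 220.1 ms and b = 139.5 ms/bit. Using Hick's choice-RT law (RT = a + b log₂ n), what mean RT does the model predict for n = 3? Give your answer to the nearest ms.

log₂(3) = 1.5850 bits, so RT = 220.1 + 139.5 × 1.5850 ≈ 441.202 ms.

441 ms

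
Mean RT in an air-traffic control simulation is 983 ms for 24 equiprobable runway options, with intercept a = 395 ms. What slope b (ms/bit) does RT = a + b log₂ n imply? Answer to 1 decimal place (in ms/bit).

24 alternatives carry log₂ 24 = 4.5850 bits; the choice cost is 983 − 395 = 588 ms, so b = 588/4.5850 = 128.245 ms/bit.

128.2 ms/bit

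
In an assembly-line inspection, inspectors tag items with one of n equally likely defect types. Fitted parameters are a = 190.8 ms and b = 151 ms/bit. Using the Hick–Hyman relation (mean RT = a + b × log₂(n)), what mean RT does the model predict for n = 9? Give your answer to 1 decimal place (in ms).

log₂(9) = 3.1699 bits, so RT = 190.8 + 151 × 3.1699 ≈ 669.459 ms.

669.5 ms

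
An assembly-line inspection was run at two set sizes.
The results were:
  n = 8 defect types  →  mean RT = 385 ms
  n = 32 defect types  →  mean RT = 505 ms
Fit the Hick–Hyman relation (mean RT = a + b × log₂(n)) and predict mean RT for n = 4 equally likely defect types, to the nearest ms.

With log₂ n on the abscissa the relation is linear; from the two conditions:
  b = (505 − 385) / (log₂ 32 − log₂ 8) = 120 / (5 − 3) = 60 ms/bit
  a = 385 − 60 × 3 = 205 ms
Then RT(4) = 205 + 60 × log₂ 4 = 205 + 60 × 2 ≈ 325.000 ms.

325 ms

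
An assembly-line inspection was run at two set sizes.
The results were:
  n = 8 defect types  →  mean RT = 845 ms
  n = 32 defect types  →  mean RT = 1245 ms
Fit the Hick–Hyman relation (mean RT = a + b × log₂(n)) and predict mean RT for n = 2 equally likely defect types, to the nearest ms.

With log₂ n on the abscissa the relation is linear; from the two conditions:
  b = (1245 − 845) / (log₂ 32 − log₂ 8) = 400 / (5 − 3) = 200 ms/bit
  a = 845 − 200 × 3 = 245 ms
Then RT(2) = 245 + 200 × log₂ 2 = 245 + 200 × 1 ≈ 445.000 ms.

445 ms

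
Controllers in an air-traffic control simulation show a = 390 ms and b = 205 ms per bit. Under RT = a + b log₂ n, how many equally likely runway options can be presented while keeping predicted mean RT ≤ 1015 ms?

Information budget: (1015 − 390)/205 = 3.0488 bits, so n ≤ 2^3.0488 = 8.275 → at most 8.

8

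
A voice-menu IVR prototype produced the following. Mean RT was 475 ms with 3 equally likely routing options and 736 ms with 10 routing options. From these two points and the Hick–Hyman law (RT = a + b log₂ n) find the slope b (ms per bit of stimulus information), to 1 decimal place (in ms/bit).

The slope on a log₂ axis is (736 − 475) / (3.3219 − 1.5850) = 150.262 ms/bit.

150.3 ms/bit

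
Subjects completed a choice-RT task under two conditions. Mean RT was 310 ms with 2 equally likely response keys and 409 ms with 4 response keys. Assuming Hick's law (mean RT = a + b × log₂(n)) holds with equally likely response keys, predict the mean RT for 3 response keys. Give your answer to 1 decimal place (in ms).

367.9 ms

RT is linear in log₂ n, so two points fix the line:
  b = (409 − 310) / (log₂ 4 − log₂ 2) = 99 / (2 − 1) = 99.000 ms/bit
  a = 310 − 99.000 × 1 = 211.000 ms
Then RT(3) = 211.000 + 99.000 × log₂ 3 = 211.000 + 99.000 × 1.5850 ≈ 367.911 ms.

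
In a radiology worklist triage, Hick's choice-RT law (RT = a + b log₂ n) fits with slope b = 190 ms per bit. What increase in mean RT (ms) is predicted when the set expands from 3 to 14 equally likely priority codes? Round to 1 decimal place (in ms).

422.3 ms

ΔRT = (a + b log₂ n₂) − (a + b log₂ n₁) = b·(log₂ n₂ − log₂ n₁).
log₂(14) − log₂(3) = 3.8074 − 1.5850 = 2.2224.
ΔRT = 190 × 2.2224 = 422.255 ms.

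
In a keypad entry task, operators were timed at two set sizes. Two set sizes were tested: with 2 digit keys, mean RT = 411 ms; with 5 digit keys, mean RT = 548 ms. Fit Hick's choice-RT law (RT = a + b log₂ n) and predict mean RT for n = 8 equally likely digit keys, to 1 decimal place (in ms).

618.3 ms

Solve the two-equation system in a and b:
  b = (548 − 411) / (log₂ 5 − log₂ 2) = 137 / (2.3219 − 1) = 103.636 ms/bit
  a = 411 − 103.636 × 1 = 307.364 ms
Then RT(8) = 307.364 + 103.636 × log₂ 8 = 307.364 + 103.636 × 3 ≈ 618.273 ms.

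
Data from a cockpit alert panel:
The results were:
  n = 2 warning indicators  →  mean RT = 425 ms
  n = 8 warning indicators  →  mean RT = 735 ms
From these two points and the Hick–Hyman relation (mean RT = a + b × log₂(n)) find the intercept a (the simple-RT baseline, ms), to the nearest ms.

270 ms

The slope on a log₂ axis is (735 − 425) / (3 − 1) = 155 ms/bit.
Intercept: a = 425 − 155·log₂(2) = 270.000 ms.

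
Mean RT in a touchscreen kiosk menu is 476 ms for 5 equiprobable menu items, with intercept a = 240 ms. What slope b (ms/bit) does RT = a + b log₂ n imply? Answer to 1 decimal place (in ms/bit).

log₂(5) = 2.3219 bits.
b = (RT − a)/log₂ n = (476 − 240) / 2.3219 = 101.640 ms/bit.

101.6 ms/bit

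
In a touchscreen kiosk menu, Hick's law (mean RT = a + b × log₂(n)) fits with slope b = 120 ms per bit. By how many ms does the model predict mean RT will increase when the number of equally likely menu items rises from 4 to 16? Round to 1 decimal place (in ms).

Only the slope matters, since a is common to both: ΔRT = b·log₂(n₂/n₁).
log₂(16) − log₂(4) = log₂(16/4) = log₂(4) = 2.
ΔRT = 120 × 2.0000 = 240.000 ms.

240.0 ms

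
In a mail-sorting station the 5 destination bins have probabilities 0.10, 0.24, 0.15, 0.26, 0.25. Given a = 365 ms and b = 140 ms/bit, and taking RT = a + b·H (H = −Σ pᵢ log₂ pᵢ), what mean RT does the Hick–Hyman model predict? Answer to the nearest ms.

679 ms

H = 0.10·log₂(1/0.10) + 0.24·log₂(1/0.24) + 0.15·log₂(1/0.15) + 0.26·log₂(1/0.26) + 0.25·log₂(1/0.25) = 2.2422 bits.
RT = 365 + 140 × 2.2422 = 678.90 ms.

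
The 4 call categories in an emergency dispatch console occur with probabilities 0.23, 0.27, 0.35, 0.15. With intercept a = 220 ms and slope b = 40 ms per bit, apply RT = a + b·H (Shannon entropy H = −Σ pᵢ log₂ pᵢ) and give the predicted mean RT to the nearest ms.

298 ms

Entropy contributions −pᵢ log₂ pᵢ: 0.4877, 0.5100, 0.5301, 0.4105; sum H = 1.9383 bits.
RT = a + bH = 220 + 40·1.9383 = 297.53 ms.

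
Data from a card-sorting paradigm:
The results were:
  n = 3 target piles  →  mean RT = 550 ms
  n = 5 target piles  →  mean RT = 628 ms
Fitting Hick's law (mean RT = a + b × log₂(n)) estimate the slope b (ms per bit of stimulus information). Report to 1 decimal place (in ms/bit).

The slope on a log₂ axis is (628 − 550) / (2.3219 − 1.5850) = 105.839 ms/bit.

105.8 ms/bit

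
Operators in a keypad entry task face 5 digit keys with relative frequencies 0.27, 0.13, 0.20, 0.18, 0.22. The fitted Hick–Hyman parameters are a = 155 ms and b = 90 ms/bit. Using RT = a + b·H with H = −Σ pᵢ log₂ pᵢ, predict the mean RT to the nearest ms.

Entropy contributions −pᵢ log₂ pᵢ: 0.5100, 0.3826, 0.4644, 0.4453, 0.4806; sum H = 2.2829 bits.
RT = a + bH = 155 + 90·2.2829 = 360.46 ms.

360 ms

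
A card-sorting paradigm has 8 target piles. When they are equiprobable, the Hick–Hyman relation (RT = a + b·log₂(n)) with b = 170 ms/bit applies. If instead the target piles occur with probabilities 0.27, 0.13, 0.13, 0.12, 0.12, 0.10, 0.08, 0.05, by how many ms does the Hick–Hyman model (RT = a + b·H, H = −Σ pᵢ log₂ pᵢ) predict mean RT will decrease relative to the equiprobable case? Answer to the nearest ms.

26 ms

The RT saving is b·ΔH. Equiprobable H₀ = log₂(8) = 3.0000 bits; with the given probabilities H = 2.8492 bits.
b·(H₀ − H) = 170 × (3.0000 − 2.8492) = 25.63 ms.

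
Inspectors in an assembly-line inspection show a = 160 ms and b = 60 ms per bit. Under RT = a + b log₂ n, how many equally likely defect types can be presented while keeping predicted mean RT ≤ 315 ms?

5

Information budget: (315 − 160)/60 = 2.5833 bits, so n ≤ 2^2.5833 = 5.993 → at most 5.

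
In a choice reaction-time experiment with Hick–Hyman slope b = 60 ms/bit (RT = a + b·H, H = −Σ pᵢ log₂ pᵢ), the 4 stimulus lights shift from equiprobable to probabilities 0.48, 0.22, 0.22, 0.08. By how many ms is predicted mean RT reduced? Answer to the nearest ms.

Equiprobable entropy H₀ = log₂ 4 = 2.0000 bits.
Skewed entropy H = −Σ pᵢ log₂ pᵢ = 1.7609 bits.
ΔRT = b·(H₀ − H) = 60 × 0.2391 = 14.34 ms.

14 ms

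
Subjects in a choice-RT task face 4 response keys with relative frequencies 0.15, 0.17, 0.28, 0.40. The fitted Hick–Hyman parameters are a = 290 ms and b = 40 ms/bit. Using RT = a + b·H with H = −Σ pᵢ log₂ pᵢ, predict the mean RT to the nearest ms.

366 ms

Entropy contributions −pᵢ log₂ pᵢ: 0.4105, 0.4346, 0.5142, 0.5288; sum H = 1.8881 bits.
RT = a + bH = 290 + 40·1.8881 = 365.52 ms.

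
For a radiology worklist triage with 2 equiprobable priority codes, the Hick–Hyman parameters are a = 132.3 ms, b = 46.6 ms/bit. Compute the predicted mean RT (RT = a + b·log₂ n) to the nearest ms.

179 ms

log₂(2) = 1 bits, so RT = 132.3 + 46.6 × 1 ≈ 178.900 ms.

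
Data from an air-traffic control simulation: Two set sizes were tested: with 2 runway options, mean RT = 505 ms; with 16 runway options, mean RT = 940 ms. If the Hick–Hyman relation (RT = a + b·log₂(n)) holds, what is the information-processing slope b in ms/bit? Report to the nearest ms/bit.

145 ms/bit

Slope: b = (940 − 505) / (log₂ 16 − log₂ 2) = 435/3.0000 = 145 ms/bit.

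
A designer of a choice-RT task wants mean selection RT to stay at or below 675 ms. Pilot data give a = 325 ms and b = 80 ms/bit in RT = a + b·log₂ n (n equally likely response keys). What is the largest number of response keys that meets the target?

Set 325 + 80·log₂ n ≤ 675 → log₂ n ≤ (675 − 325)/80 = 4.3750.
So n ≤ 2^4.3750 = 20.749; the largest integer n is 20.

20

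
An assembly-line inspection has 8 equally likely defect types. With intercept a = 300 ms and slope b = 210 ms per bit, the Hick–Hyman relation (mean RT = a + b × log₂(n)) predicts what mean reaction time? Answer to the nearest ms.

log₂(8) = 3 bits, so RT = 300 + 210 × 3 ≈ 930.000 ms.

930 ms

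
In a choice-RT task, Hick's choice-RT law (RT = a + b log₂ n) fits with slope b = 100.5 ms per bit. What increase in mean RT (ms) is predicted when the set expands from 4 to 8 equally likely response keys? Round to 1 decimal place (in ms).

100.5 ms

The intercept a cancels: ΔRT = b·(log₂ n₂ − log₂ n₁) = b·log₂(n₂/n₁).
log₂(8) − log₂(4) = log₂(8/4) = log₂(2) = 1.
ΔRT = 100.5 × 1.0000 = 100.500 ms.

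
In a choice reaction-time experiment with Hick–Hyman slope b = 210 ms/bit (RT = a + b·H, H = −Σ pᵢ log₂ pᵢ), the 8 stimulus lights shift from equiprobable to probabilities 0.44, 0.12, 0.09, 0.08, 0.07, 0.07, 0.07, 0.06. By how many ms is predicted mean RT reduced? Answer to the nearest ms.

96 ms

Equiprobable entropy H₀ = log₂ 8 = 3.0000 bits.
Skewed entropy H = −Σ pᵢ log₂ pᵢ = 2.5416 bits.
ΔRT = b·(H₀ − H) = 210 × 0.4584 = 96.27 ms.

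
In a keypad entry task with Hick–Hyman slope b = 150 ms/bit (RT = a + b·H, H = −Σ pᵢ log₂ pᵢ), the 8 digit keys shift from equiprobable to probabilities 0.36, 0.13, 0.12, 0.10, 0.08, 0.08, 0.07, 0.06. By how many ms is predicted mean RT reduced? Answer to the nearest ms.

44 ms

The RT saving is b·ΔH. Equiprobable H₀ = log₂(8) = 3.0000 bits; with the given probabilities H = 2.7076 bits.
b·(H₀ − H) = 150 × (3.0000 − 2.7076) = 43.86 ms.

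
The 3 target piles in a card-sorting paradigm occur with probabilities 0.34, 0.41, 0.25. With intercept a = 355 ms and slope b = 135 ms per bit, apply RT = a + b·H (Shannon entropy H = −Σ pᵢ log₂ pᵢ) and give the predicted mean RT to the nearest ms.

Entropy contributions −pᵢ log₂ pᵢ: 0.5292, 0.5274, 0.5000; sum H = 1.5566 bits.
RT = a + bH = 355 + 135·1.5566 = 565.14 ms.

565 ms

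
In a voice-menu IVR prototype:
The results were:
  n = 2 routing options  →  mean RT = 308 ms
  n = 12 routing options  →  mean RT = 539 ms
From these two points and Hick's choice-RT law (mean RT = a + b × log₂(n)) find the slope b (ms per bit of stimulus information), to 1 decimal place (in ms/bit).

The slope on a log₂ axis is (539 − 308) / (3.5850 − 1) = 89.363 ms/bit.

89.4 ms/bit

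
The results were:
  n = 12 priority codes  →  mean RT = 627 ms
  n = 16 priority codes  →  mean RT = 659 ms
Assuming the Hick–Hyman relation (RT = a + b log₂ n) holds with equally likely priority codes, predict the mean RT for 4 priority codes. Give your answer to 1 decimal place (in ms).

504.8 ms

With log₂ n on the abscissa the relation is linear; from the two conditions:
  b = (659 − 627) / (log₂ 16 − log₂ 12) = 32 / (4 − 3.5850) = 77.101 ms/bit
  a = 627 − 77.101 × 3.5850 = 350.594 ms
Then RT(4) = 350.594 + 77.101 × log₂ 4 = 350.594 + 77.101 × 2 ≈ 504.797 ms.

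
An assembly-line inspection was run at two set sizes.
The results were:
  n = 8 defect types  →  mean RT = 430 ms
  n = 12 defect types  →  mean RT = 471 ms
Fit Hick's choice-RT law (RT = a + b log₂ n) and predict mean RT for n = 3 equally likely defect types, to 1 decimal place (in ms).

330.8 ms

With log₂ n on the abscissa the relation is linear; from the two conditions:
  b = (471 − 430) / (log₂ 12 − log₂ 8) = 41 / (3.5850 − 3) = 70.090 ms/bit
  a = 430 − 70.090 × 3 = 219.730 ms
Then RT(3) = 219.730 + 70.090 × log₂ 3 = 219.730 + 70.090 × 1.5850 ≈ 330.820 ms.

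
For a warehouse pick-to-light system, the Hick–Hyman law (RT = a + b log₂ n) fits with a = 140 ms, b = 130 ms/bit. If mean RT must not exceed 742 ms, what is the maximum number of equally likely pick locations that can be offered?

Information budget: (742 − 140)/130 = 4.6308 bits, so n ≤ 2^4.6308 = 24.774 → at most 24.

24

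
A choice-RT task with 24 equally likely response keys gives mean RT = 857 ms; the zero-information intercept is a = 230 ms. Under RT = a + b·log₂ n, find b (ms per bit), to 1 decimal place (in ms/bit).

log₂(24) = 4.5850 bits.
b = (RT − a)/log₂ n = (857 − 230) / 4.5850 = 136.751 ms/bit.

136.8 ms/bit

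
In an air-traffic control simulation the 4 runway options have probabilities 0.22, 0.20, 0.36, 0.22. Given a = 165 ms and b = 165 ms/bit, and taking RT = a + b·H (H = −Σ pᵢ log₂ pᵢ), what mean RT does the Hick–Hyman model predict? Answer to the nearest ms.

Entropy contributions −pᵢ log₂ pᵢ: 0.4806, 0.4644, 0.5306, 0.4806; sum H = 1.9561 bits.
RT = a + bH = 165 + 165·1.9561 = 487.76 ms.

488 ms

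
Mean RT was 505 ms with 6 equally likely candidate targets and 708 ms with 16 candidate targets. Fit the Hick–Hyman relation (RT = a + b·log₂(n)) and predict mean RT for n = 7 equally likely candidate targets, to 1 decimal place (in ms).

536.9 ms

Solve the two-equation system in a and b:
  b = (708 − 505) / (log₂ 16 − log₂ 6) = 203 / (4 − 2.5850) = 143.459 ms/bit
  a = 505 − 143.459 × 2.5850 = 134.164 ms
Then RT(7) = 134.164 + 143.459 × log₂ 7 = 134.164 + 143.459 × 2.8074 ≈ 536.904 ms.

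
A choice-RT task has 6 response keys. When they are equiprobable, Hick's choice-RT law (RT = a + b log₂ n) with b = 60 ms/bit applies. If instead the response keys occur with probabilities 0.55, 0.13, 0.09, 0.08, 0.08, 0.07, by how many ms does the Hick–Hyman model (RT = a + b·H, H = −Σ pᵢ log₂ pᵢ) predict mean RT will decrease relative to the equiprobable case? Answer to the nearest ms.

Equiprobable entropy H₀ = log₂ 6 = 2.5850 bits.
Skewed entropy H = −Σ pᵢ log₂ pᵢ = 2.0212 bits.
ΔRT = b·(H₀ − H) = 60 × 0.5637 = 33.82 ms.

34 ms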